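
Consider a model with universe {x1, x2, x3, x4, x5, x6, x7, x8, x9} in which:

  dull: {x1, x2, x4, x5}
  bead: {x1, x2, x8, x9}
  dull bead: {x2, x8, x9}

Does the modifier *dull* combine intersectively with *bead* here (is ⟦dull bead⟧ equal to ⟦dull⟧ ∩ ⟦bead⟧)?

no

⟦dull⟧ ∩ ⟦bead⟧ = {x1, x2, x4, x5} ∩ {x1, x2, x8, x9} = {x1, x2}
Observed ⟦dull bead⟧ = {x2, x8, x9}.
These differ, so the modifier is not intersective in this model.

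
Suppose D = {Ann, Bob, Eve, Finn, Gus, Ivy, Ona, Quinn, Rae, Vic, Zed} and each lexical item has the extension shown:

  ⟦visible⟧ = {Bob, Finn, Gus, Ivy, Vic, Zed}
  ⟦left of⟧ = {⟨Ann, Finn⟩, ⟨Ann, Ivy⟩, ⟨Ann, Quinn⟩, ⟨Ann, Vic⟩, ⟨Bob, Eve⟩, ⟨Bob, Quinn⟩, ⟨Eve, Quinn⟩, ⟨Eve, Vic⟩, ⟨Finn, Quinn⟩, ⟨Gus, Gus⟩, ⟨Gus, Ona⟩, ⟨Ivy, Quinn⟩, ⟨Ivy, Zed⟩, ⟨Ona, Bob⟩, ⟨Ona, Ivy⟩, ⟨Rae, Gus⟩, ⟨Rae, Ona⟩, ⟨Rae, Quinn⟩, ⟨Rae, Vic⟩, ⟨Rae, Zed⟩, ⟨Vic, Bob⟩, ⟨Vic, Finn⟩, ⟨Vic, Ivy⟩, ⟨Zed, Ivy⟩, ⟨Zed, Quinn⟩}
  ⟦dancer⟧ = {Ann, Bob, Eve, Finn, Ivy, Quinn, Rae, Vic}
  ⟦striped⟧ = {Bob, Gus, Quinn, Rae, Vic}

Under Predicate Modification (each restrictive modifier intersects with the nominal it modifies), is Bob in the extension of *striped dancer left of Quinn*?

yes

⟦left of Quinn⟧ = {x : ⟨x, Quinn⟩ ∈ ⟦left of⟧} = {Ann, Bob, Eve, Finn, Ivy, Rae, Zed}
⟦dancer⟧ = {Ann, Bob, Eve, Finn, Ivy, Quinn, Rae, Vic}
… ∩ ⟦left of Quinn⟧ = {Ann, Bob, Eve, Finn, Ivy, Quinn, Rae, Vic} ∩ {Ann, Bob, Eve, Finn, Ivy, Rae, Zed} = {Ann, Bob, Eve, Finn, Ivy, Rae}
… ∩ ⟦striped⟧ = {Ann, Bob, Eve, Finn, Ivy, Rae} ∩ {Bob, Gus, Quinn, Rae, Vic} = {Bob, Rae}
⟦striped dancer left of Quinn⟧ = {Bob, Rae}; Bob ∈ this set.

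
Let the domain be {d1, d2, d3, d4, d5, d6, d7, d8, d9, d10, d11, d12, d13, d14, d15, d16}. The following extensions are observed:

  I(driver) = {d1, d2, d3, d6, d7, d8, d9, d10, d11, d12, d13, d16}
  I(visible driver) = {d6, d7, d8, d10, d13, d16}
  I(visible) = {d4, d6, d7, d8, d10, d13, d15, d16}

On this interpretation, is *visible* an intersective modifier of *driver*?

yes

⟦visible⟧ ∩ ⟦driver⟧ = {d4, d6, d7, d8, d10, d13, d15, d16} ∩ {d1, d2, d3, d6, d7, d8, d9, d10, d11, d12, d13, d16} = {d6, d7, d8, d10, d13, d16}
Observed ⟦visible driver⟧ = {d6, d7, d8, d10, d13, d16}.
These coincide, so the modifier is intersective here.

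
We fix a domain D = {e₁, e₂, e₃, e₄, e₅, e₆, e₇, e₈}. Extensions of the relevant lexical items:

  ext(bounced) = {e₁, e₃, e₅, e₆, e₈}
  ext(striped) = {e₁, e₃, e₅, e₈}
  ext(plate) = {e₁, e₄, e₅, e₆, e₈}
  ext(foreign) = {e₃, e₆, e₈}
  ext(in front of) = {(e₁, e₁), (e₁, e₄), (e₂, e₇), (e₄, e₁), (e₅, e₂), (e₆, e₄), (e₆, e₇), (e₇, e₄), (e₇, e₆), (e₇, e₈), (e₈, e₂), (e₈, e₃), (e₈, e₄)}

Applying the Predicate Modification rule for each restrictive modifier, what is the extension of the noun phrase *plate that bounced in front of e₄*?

⟦that bounced⟧ = ⟦bounced⟧ = {e₁, e₃, e₅, e₆, e₈}
⟦in front of e₄⟧ = {x : ⟨x, e₄⟩ ∈ ⟦in front of⟧} = {e₁, e₆, e₇, e₈}
⟦plate⟧ = {e₁, e₄, e₅, e₆, e₈}
… ∩ ⟦that bounced⟧ = {e₁, e₄, e₅, e₆, e₈} ∩ {e₁, e₃, e₅, e₆, e₈} = {e₁, e₅, e₆, e₈}
… ∩ ⟦in front of e₄⟧ = {e₁, e₅, e₆, e₈} ∩ {e₁, e₆, e₇, e₈} = {e₁, e₆, e₈}
So ⟦plate that bounced in front of e₄⟧ = {e₁, e₆, e₈}.

{e₁, e₆, e₈}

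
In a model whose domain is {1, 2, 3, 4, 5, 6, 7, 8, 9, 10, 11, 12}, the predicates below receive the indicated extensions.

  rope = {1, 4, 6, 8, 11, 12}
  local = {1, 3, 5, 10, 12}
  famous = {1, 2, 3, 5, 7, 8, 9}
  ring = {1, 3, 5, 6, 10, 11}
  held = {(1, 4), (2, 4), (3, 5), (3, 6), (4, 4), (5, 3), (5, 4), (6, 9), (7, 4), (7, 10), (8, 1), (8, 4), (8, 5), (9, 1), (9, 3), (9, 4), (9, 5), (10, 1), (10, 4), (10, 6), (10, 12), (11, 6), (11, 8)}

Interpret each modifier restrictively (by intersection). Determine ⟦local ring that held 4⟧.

⟦that held 4⟧ = {x : ⟨x, 4⟩ ∈ ⟦held⟧} = {1, 2, 4, 5, 7, 8, 9, 10}
⟦ring⟧ = {1, 3, 5, 6, 10, 11}
… ∩ ⟦that held 4⟧ = {1, 3, 5, 6, 10, 11} ∩ {1, 2, 4, 5, 7, 8, 9, 10} = {1, 5, 10}
… ∩ ⟦local⟧ = {1, 5, 10} ∩ {1, 3, 5, 10, 12} = {1, 5, 10}
So ⟦local ring that held 4⟧ = {1, 5, 10}.

{1, 5, 10}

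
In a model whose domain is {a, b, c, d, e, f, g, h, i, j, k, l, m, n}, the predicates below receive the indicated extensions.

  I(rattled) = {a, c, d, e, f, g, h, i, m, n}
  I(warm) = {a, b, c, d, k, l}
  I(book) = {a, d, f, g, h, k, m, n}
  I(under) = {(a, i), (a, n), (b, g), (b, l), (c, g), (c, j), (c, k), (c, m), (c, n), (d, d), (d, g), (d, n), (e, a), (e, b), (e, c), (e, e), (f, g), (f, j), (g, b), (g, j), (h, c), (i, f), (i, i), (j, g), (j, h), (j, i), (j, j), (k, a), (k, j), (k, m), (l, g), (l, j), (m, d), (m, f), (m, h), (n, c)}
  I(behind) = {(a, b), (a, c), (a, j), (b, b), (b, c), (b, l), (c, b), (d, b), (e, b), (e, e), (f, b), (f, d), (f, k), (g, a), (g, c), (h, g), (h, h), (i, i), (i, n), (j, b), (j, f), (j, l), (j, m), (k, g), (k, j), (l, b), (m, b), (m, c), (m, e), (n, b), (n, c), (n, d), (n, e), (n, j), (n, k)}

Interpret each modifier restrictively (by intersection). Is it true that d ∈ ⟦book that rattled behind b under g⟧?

yes

⟦that rattled⟧ = ⟦rattled⟧ = {a, c, d, e, f, g, h, i, m, n}
⟦behind b⟧ = {x : ⟨x, b⟩ ∈ ⟦behind⟧} = {a, b, c, d, e, f, j, l, m, n}
⟦under g⟧ = {x : ⟨x, g⟩ ∈ ⟦under⟧} = {b, c, d, f, j, l}
⟦book⟧ = {a, d, f, g, h, k, m, n}
… ∩ ⟦that rattled⟧ = {a, d, f, g, h, k, m, n} ∩ {a, c, d, e, f, g, h, i, m, n} = {a, d, f, g, h, m, n}
… ∩ ⟦behind b⟧ = {a, d, f, g, h, m, n} ∩ {a, b, c, d, e, f, j, l, m, n} = {a, d, f, m, n}
… ∩ ⟦under g⟧ = {a, d, f, m, n} ∩ {b, c, d, f, j, l} = {d, f}
⟦book that rattled behind b under g⟧ = {d, f}; d ∈ this set.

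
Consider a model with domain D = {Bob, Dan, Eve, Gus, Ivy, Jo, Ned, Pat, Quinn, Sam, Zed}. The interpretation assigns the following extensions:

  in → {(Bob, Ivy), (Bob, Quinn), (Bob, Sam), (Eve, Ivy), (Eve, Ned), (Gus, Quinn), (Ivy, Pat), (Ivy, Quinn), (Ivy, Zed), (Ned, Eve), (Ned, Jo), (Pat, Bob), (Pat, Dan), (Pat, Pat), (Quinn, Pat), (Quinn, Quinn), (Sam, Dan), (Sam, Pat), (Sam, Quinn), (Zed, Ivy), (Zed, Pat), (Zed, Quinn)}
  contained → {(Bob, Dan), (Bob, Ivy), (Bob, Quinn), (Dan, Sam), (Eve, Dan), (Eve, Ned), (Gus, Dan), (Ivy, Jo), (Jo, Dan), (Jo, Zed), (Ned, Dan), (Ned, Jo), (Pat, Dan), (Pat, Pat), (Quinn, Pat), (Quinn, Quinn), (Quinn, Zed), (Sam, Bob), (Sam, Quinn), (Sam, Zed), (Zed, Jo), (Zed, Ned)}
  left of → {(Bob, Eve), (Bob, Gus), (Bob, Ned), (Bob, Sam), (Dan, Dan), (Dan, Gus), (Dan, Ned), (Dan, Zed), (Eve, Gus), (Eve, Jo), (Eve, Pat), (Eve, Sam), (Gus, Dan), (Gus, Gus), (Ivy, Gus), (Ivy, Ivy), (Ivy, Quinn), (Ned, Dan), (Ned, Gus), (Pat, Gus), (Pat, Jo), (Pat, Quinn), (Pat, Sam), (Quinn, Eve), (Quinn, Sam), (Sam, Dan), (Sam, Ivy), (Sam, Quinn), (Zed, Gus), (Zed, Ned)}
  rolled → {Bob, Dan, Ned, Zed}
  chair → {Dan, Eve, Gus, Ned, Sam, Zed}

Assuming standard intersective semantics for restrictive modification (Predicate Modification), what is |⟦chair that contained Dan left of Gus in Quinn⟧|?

1

⟦that contained Dan⟧ = {x : ⟨x, Dan⟩ ∈ ⟦contained⟧} = {Bob, Eve, Gus, Jo, Ned, Pat}
⟦left of Gus⟧ = {x : ⟨x, Gus⟩ ∈ ⟦left of⟧} = {Bob, Dan, Eve, Gus, Ivy, Ned, Pat, Zed}
⟦in Quinn⟧ = {x : ⟨x, Quinn⟩ ∈ ⟦in⟧} = {Bob, Gus, Ivy, Quinn, Sam, Zed}
⟦chair⟧ = {Dan, Eve, Gus, Ned, Sam, Zed}
… ∩ ⟦that contained Dan⟧ = {Dan, Eve, Gus, Ned, Sam, Zed} ∩ {Bob, Eve, Gus, Jo, Ned, Pat} = {Eve, Gus, Ned}
… ∩ ⟦left of Gus⟧ = {Eve, Gus, Ned} ∩ {Bob, Dan, Eve, Gus, Ivy, Ned, Pat, Zed} = {Eve, Gus, Ned}
… ∩ ⟦in Quinn⟧ = {Eve, Gus, Ned} ∩ {Bob, Gus, Ivy, Quinn, Sam, Zed} = {Gus}
⟦chair that contained Dan left of Gus in Quinn⟧ = {Gus}, so the cardinality is 1.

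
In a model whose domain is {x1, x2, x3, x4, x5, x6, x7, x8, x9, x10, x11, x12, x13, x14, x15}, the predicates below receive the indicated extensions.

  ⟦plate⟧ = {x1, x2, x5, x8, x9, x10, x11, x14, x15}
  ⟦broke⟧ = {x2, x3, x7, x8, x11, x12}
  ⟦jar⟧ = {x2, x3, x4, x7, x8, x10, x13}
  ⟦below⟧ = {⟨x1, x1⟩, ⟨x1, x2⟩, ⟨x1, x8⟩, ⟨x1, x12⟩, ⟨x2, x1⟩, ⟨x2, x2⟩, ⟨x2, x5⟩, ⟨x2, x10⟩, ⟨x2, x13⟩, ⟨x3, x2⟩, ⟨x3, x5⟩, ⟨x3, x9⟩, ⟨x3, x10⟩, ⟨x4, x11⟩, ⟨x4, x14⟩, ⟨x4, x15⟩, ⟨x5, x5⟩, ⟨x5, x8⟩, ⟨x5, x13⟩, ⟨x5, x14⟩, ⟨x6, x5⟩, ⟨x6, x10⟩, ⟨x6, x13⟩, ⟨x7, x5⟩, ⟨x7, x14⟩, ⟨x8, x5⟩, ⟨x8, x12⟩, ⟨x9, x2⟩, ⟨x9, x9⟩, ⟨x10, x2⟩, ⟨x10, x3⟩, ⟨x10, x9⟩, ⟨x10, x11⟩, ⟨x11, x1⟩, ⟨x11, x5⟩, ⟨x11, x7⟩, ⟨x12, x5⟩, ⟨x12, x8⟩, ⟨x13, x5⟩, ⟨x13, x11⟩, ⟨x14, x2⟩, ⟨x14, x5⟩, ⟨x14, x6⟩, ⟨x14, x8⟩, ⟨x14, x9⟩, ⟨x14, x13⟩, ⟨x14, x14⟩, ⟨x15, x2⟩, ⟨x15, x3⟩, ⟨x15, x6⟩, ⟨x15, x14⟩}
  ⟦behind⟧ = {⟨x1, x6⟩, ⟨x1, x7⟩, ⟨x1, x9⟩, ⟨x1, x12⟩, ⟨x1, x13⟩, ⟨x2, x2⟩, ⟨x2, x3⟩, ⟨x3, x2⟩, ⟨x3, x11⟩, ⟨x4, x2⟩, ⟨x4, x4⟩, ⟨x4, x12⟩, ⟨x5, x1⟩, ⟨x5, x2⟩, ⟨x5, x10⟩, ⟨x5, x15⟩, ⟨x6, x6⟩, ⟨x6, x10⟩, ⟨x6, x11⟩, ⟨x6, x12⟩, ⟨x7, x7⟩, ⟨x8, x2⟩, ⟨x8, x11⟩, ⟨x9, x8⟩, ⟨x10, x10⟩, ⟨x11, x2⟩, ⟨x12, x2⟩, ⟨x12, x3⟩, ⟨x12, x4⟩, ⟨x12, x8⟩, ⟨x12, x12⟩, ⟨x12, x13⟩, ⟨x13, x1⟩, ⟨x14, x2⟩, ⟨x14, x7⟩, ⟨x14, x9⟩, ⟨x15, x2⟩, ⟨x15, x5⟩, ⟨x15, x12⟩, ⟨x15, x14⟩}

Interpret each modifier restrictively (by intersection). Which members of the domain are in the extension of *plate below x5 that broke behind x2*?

⟦below x5⟧ = {x : ⟨x, x5⟩ ∈ ⟦below⟧} = {x2, x3, x5, x6, x7, x8, x11, x12, x13, x14}
⟦that broke⟧ = ⟦broke⟧ = {x2, x3, x7, x8, x11, x12}
⟦behind x2⟧ = {x : ⟨x, x2⟩ ∈ ⟦behind⟧} = {x2, x3, x4, x5, x8, x11, x12, x14, x15}
⟦plate⟧ = {x1, x2, x5, x8, x9, x10, x11, x14, x15}
… ∩ ⟦below x5⟧ = {x1, x2, x5, x8, x9, x10, x11, x14, x15} ∩ {x2, x3, x5, x6, x7, x8, x11, x12, x13, x14} = {x2, x5, x8, x11, x14}
… ∩ ⟦that broke⟧ = {x2, x5, x8, x11, x14} ∩ {x2, x3, x7, x8, x11, x12} = {x2, x8, x11}
… ∩ ⟦behind x2⟧ = {x2, x8, x11} ∩ {x2, x3, x4, x5, x8, x11, x12, x14, x15} = {x2, x8, x11}
So ⟦plate below x5 that broke behind x2⟧ = {x2, x8, x11}.

{x2, x8, x11}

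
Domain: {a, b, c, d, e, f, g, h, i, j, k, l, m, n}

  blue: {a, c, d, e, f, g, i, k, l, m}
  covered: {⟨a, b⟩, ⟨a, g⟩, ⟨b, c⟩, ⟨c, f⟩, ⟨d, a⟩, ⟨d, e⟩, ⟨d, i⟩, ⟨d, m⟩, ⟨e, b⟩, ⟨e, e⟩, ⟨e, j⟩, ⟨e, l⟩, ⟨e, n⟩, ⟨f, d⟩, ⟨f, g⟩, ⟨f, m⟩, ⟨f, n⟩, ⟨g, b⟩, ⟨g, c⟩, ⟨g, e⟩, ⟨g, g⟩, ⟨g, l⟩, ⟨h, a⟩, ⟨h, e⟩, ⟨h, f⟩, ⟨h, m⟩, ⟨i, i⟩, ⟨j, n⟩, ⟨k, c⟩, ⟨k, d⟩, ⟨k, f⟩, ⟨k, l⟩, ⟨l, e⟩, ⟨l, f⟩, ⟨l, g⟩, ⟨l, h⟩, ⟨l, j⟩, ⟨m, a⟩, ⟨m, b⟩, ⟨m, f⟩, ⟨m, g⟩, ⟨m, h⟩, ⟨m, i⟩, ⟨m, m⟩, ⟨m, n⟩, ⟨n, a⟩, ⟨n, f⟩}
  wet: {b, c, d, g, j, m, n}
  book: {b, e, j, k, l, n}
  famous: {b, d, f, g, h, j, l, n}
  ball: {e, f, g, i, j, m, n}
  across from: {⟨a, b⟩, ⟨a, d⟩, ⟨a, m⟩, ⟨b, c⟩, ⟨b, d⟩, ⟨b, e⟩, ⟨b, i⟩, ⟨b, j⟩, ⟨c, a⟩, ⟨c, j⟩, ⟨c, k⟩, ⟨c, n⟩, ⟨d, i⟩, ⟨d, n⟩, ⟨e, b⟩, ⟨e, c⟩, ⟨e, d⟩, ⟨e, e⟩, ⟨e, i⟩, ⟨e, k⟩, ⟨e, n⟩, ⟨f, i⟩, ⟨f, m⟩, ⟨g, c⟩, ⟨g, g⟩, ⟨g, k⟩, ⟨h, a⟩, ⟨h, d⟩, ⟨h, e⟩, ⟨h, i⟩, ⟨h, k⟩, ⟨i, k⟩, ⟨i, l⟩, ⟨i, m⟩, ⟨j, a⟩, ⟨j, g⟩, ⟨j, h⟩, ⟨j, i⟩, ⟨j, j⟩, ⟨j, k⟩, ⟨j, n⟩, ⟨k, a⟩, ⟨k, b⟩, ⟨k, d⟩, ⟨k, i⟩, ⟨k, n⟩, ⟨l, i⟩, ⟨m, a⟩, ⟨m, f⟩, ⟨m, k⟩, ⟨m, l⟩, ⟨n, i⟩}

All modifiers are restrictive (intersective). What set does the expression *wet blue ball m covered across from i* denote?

∅

⟦m covered⟧ = {x : ⟨m, x⟩ ∈ ⟦covered⟧} = {a, b, f, g, h, i, m, n}
⟦across from i⟧ = {x : ⟨x, i⟩ ∈ ⟦across from⟧} = {b, d, e, f, h, j, k, l, n}
⟦ball⟧ = {e, f, g, i, j, m, n}
… ∩ ⟦m covered⟧ = {e, f, g, i, j, m, n} ∩ {a, b, f, g, h, i, m, n} = {f, g, i, m, n}
… ∩ ⟦across from i⟧ = {f, g, i, m, n} ∩ {b, d, e, f, h, j, k, l, n} = {f, n}
… ∩ ⟦wet⟧ = {f, n} ∩ {b, c, d, g, j, m, n} = {n}
… ∩ ⟦blue⟧ = {n} ∩ {a, c, d, e, f, g, i, k, l, m} = ∅
So ⟦wet blue ball m covered across from i⟧ = ∅.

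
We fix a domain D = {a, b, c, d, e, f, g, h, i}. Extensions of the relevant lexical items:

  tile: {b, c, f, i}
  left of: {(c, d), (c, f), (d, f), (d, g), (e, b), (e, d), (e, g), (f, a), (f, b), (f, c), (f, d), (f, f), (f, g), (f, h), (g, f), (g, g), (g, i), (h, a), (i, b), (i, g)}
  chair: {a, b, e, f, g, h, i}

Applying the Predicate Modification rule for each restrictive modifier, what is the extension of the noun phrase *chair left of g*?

{e, f, g, i}

⟦left of g⟧ = {x : ⟨x, g⟩ ∈ ⟦left of⟧} = {d, e, f, g, i}
⟦chair⟧ = {a, b, e, f, g, h, i}
… ∩ ⟦left of g⟧ = {a, b, e, f, g, h, i} ∩ {d, e, f, g, i} = {e, f, g, i}
So ⟦chair left of g⟧ = {e, f, g, i}.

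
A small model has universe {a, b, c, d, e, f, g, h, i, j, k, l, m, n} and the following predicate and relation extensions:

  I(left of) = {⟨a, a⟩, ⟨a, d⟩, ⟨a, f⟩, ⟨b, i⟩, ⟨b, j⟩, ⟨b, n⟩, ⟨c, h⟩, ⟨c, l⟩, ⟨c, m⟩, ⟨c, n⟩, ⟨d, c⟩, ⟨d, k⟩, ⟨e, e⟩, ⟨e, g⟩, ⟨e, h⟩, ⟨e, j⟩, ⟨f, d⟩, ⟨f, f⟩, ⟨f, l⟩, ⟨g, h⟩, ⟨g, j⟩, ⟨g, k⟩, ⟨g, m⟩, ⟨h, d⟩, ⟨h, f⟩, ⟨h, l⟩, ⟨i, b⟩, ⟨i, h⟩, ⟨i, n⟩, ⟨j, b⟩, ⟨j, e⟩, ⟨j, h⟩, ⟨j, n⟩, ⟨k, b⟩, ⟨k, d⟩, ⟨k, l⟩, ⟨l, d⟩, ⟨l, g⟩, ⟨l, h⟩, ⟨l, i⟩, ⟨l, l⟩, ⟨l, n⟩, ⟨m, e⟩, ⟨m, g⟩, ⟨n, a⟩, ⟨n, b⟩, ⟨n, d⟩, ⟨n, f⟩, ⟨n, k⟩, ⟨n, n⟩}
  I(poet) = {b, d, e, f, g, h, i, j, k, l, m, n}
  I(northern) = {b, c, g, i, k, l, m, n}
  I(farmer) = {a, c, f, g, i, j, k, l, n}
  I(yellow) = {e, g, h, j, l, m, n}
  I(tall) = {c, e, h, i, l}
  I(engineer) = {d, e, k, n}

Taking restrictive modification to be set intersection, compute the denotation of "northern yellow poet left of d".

{l, n}

⟦left of d⟧ = {x : ⟨x, d⟩ ∈ ⟦left of⟧} = {a, f, h, k, l, n}
⟦poet⟧ = {b, d, e, f, g, h, i, j, k, l, m, n}
… ∩ ⟦left of d⟧ = {b, d, e, f, g, h, i, j, k, l, m, n} ∩ {a, f, h, k, l, n} = {f, h, k, l, n}
… ∩ ⟦northern⟧ = {f, h, k, l, n} ∩ {b, c, g, i, k, l, m, n} = {k, l, n}
… ∩ ⟦yellow⟧ = {k, l, n} ∩ {e, g, h, j, l, m, n} = {l, n}
So ⟦northern yellow poet left of d⟧ = {l, n}.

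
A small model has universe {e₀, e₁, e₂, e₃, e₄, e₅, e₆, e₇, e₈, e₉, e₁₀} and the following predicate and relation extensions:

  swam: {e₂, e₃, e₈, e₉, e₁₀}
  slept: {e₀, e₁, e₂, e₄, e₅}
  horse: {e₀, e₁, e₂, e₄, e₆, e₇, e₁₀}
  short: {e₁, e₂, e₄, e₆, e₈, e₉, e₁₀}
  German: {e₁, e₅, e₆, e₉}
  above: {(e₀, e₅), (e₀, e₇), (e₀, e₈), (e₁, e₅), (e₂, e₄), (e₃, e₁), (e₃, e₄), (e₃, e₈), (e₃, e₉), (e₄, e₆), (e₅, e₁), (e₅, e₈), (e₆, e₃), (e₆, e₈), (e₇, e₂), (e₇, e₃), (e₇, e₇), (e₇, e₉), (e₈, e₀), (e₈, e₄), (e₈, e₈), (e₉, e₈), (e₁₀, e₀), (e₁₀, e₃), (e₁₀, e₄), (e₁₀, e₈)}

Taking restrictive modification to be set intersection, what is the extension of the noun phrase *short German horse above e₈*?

⟦above e₈⟧ = {x : ⟨x, e₈⟩ ∈ ⟦above⟧} = {e₀, e₃, e₅, e₆, e₈, e₉, e₁₀}
⟦horse⟧ = {e₀, e₁, e₂, e₄, e₆, e₇, e₁₀}
… ∩ ⟦above e₈⟧ = {e₀, e₁, e₂, e₄, e₆, e₇, e₁₀} ∩ {e₀, e₃, e₅, e₆, e₈, e₉, e₁₀} = {e₀, e₆, e₁₀}
… ∩ ⟦short⟧ = {e₀, e₆, e₁₀} ∩ {e₁, e₂, e₄, e₆, e₈, e₉, e₁₀} = {e₆, e₁₀}
… ∩ ⟦German⟧ = {e₆, e₁₀} ∩ {e₁, e₅, e₆, e₉} = {e₆}
So ⟦short German horse above e₈⟧ = {e₆}.

{e₆}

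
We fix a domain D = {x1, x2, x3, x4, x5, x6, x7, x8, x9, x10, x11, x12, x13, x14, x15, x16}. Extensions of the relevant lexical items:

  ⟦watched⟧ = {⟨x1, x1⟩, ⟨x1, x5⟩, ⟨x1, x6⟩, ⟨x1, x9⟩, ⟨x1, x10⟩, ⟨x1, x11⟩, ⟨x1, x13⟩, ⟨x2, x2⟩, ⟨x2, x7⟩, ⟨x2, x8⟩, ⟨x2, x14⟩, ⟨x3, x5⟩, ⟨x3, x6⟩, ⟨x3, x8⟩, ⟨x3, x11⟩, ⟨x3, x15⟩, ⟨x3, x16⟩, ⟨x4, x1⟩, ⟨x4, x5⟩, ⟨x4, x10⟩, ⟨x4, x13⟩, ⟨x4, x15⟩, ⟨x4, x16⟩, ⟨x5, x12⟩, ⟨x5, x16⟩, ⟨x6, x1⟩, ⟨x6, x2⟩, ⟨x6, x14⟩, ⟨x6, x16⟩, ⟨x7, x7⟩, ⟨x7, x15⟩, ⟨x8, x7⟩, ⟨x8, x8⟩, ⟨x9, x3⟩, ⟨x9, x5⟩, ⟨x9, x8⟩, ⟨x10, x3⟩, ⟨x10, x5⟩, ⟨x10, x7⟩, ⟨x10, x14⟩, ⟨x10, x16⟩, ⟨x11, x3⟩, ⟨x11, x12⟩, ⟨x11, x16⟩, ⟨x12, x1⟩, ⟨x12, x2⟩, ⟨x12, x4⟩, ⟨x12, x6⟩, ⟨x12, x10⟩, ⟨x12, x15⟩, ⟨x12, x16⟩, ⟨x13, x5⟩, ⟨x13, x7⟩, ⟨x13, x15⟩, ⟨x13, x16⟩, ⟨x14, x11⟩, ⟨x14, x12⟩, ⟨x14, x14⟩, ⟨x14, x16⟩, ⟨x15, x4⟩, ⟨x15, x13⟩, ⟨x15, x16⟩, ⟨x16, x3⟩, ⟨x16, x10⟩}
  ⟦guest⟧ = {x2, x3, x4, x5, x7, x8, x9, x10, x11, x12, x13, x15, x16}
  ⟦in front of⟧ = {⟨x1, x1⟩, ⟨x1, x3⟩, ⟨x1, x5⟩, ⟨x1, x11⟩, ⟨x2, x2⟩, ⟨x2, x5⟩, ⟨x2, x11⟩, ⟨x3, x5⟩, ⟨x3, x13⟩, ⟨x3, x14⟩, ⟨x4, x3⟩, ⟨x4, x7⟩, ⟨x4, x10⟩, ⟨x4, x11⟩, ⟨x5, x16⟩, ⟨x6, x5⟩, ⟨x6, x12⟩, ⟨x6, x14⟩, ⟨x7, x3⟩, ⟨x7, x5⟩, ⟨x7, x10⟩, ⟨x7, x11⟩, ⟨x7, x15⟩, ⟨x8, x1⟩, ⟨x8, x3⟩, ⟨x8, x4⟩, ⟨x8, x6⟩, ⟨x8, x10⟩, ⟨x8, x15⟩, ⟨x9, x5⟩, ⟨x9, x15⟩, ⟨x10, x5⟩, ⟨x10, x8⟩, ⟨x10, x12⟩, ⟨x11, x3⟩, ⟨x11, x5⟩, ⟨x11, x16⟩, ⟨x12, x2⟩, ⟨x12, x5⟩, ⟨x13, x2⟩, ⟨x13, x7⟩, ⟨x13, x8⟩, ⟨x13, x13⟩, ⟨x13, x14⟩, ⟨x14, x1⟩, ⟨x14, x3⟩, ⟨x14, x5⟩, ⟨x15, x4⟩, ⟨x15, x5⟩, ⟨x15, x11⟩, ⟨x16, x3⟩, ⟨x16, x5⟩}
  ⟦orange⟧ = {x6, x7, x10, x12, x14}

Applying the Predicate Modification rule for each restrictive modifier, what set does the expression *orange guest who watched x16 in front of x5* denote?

⟦who watched x16⟧ = {x : ⟨x, x16⟩ ∈ ⟦watched⟧} = {x3, x4, x5, x6, x10, x11, x12, x13, x14, x15}
⟦in front of x5⟧ = {x : ⟨x, x5⟩ ∈ ⟦in front of⟧} = {x1, x2, x3, x6, x7, x9, x10, x11, x12, x14, x15, x16}
⟦guest⟧ = {x2, x3, x4, x5, x7, x8, x9, x10, x11, x12, x13, x15, x16}
… ∩ ⟦who watched x16⟧ = {x2, x3, x4, x5, x7, x8, x9, x10, x11, x12, x13, x15, x16} ∩ {x3, x4, x5, x6, x10, x11, x12, x13, x14, x15} = {x3, x4, x5, x10, x11, x12, x13, x15}
… ∩ ⟦in front of x5⟧ = {x3, x4, x5, x10, x11, x12, x13, x15} ∩ {x1, x2, x3, x6, x7, x9, x10, x11, x12, x14, x15, x16} = {x3, x10, x11, x12, x15}
… ∩ ⟦orange⟧ = {x3, x10, x11, x12, x15} ∩ {x6, x7, x10, x12, x14} = {x10, x12}
So ⟦orange guest who watched x16 in front of x5⟧ = {x10, x12}.

{x10, x12}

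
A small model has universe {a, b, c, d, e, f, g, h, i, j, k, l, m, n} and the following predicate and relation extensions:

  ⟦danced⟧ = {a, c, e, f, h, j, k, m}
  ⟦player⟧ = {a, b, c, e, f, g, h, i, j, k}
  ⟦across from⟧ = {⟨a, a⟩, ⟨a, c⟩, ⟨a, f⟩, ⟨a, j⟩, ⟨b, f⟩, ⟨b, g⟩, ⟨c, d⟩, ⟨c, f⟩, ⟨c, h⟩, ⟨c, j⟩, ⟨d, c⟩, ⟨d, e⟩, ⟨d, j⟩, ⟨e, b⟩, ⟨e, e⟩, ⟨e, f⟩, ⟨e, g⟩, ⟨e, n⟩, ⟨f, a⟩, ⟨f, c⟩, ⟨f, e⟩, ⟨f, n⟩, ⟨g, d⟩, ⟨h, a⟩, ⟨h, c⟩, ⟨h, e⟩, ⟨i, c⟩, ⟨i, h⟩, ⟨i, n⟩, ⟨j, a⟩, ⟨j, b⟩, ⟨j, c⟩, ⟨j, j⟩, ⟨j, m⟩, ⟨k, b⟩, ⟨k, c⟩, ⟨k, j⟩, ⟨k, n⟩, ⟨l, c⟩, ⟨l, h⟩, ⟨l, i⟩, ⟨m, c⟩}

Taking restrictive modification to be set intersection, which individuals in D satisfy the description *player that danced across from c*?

{a, f, h, j, k}

⟦that danced⟧ = ⟦danced⟧ = {a, c, e, f, h, j, k, m}
⟦across from c⟧ = {x : ⟨x, c⟩ ∈ ⟦across from⟧} = {a, d, f, h, i, j, k, l, m}
⟦player⟧ = {a, b, c, e, f, g, h, i, j, k}
… ∩ ⟦that danced⟧ = {a, b, c, e, f, g, h, i, j, k} ∩ {a, c, e, f, h, j, k, m} = {a, c, e, f, h, j, k}
… ∩ ⟦across from c⟧ = {a, c, e, f, h, j, k} ∩ {a, d, f, h, i, j, k, l, m} = {a, f, h, j, k}
So ⟦player that danced across from c⟧ = {a, f, h, j, k}.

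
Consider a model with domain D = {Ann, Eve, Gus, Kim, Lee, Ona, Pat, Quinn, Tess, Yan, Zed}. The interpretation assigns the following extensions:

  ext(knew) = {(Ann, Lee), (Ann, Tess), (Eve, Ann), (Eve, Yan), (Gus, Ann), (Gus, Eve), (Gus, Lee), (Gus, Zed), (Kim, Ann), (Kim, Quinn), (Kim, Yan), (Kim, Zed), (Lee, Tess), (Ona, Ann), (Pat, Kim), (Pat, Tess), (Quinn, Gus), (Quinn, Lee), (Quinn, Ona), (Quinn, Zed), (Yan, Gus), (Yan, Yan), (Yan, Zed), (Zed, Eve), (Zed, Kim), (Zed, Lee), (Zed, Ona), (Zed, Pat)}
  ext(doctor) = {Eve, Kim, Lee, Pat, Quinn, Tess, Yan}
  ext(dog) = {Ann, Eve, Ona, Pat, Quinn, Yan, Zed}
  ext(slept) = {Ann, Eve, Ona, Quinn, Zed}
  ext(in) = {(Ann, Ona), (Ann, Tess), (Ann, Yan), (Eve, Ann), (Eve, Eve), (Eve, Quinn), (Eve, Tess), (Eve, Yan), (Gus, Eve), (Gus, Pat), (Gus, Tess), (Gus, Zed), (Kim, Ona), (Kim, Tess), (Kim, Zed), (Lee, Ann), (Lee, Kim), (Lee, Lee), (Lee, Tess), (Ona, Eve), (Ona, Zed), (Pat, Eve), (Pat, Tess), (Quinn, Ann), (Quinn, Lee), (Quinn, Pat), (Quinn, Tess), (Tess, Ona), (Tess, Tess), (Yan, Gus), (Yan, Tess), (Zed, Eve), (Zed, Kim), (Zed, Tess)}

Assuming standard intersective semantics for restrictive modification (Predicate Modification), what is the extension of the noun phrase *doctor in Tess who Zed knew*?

⟦in Tess⟧ = {x : ⟨x, Tess⟩ ∈ ⟦in⟧} = {Ann, Eve, Gus, Kim, Lee, Pat, Quinn, Tess, Yan, Zed}
⟦who Zed knew⟧ = {x : ⟨Zed, x⟩ ∈ ⟦knew⟧} = {Eve, Kim, Lee, Ona, Pat}
⟦doctor⟧ = {Eve, Kim, Lee, Pat, Quinn, Tess, Yan}
… ∩ ⟦in Tess⟧ = {Eve, Kim, Lee, Pat, Quinn, Tess, Yan} ∩ {Ann, Eve, Gus, Kim, Lee, Pat, Quinn, Tess, Yan, Zed} = {Eve, Kim, Lee, Pat, Quinn, Tess, Yan}
… ∩ ⟦who Zed knew⟧ = {Eve, Kim, Lee, Pat, Quinn, Tess, Yan} ∩ {Eve, Kim, Lee, Ona, Pat} = {Eve, Kim, Lee, Pat}
So ⟦doctor in Tess who Zed knew⟧ = {Eve, Kim, Lee, Pat}.

{Eve, Kim, Lee, Pat}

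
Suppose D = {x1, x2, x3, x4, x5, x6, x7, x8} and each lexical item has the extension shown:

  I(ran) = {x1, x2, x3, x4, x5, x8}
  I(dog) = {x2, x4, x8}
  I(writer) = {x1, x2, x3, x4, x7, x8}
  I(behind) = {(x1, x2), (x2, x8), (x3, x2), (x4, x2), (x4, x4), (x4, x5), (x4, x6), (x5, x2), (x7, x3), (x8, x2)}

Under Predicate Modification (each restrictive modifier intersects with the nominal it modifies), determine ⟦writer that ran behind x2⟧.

⟦that ran⟧ = ⟦ran⟧ = {x1, x2, x3, x4, x5, x8}
⟦behind x2⟧ = {x : ⟨x, x2⟩ ∈ ⟦behind⟧} = {x1, x3, x4, x5, x8}
⟦writer⟧ = {x1, x2, x3, x4, x7, x8}
… ∩ ⟦that ran⟧ = {x1, x2, x3, x4, x7, x8} ∩ {x1, x2, x3, x4, x5, x8} = {x1, x2, x3, x4, x8}
… ∩ ⟦behind x2⟧ = {x1, x2, x3, x4, x8} ∩ {x1, x3, x4, x5, x8} = {x1, x3, x4, x8}
So ⟦writer that ran behind x2⟧ = {x1, x3, x4, x8}.

{x1, x3, x4, x8}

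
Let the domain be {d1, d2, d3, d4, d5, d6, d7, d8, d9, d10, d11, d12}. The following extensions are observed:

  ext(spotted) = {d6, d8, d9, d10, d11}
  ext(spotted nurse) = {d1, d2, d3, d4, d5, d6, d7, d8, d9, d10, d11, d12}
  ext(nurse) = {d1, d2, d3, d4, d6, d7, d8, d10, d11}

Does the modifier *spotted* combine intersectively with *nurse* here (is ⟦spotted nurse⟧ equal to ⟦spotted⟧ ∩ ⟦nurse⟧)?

⟦spotted⟧ ∩ ⟦nurse⟧ = {d6, d8, d9, d10, d11} ∩ {d1, d2, d3, d4, d6, d7, d8, d10, d11} = {d6, d8, d10, d11}
Observed ⟦spotted nurse⟧ = {d1, d2, d3, d4, d5, d6, d7, d8, d9, d10, d11, d12}.
These differ, so the modifier is not intersective in this model.

no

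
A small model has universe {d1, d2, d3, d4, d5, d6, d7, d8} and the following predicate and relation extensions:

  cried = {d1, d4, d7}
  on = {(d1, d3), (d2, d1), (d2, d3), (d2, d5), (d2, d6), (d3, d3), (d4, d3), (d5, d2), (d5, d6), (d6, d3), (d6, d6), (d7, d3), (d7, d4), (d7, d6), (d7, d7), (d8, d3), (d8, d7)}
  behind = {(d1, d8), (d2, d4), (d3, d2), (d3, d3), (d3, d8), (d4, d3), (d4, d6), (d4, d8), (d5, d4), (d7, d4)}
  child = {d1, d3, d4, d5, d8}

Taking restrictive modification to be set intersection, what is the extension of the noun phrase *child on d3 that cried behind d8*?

{d1, d4}

⟦on d3⟧ = {x : ⟨x, d3⟩ ∈ ⟦on⟧} = {d1, d2, d3, d4, d6, d7, d8}
⟦that cried⟧ = ⟦cried⟧ = {d1, d4, d7}
⟦behind d8⟧ = {x : ⟨x, d8⟩ ∈ ⟦behind⟧} = {d1, d3, d4}
⟦child⟧ = {d1, d3, d4, d5, d8}
… ∩ ⟦on d3⟧ = {d1, d3, d4, d5, d8} ∩ {d1, d2, d3, d4, d6, d7, d8} = {d1, d3, d4, d8}
… ∩ ⟦that cried⟧ = {d1, d3, d4, d8} ∩ {d1, d4, d7} = {d1, d4}
… ∩ ⟦behind d8⟧ = {d1, d4} ∩ {d1, d3, d4} = {d1, d4}
So ⟦child on d3 that cried behind d8⟧ = {d1, d4}.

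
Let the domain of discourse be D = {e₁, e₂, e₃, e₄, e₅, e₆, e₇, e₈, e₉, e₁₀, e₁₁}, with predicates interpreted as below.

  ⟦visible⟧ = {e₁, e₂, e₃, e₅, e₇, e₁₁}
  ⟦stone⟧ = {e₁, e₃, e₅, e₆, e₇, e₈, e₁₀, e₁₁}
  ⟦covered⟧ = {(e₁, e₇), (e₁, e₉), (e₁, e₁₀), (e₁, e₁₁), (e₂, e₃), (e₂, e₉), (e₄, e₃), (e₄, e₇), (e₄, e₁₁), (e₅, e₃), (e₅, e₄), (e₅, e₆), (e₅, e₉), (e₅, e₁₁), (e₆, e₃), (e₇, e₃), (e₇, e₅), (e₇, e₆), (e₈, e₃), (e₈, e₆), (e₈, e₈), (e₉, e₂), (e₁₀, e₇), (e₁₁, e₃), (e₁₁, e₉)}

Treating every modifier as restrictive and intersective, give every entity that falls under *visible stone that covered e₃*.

⟦that covered e₃⟧ = {x : ⟨x, e₃⟩ ∈ ⟦covered⟧} = {e₂, e₄, e₅, e₆, e₇, e₈, e₁₁}
⟦stone⟧ = {e₁, e₃, e₅, e₆, e₇, e₈, e₁₀, e₁₁}
… ∩ ⟦that covered e₃⟧ = {e₁, e₃, e₅, e₆, e₇, e₈, e₁₀, e₁₁} ∩ {e₂, e₄, e₅, e₆, e₇, e₈, e₁₁} = {e₅, e₆, e₇, e₈, e₁₁}
… ∩ ⟦visible⟧ = {e₅, e₆, e₇, e₈, e₁₁} ∩ {e₁, e₂, e₃, e₅, e₇, e₁₁} = {e₅, e₇, e₁₁}
So ⟦visible stone that covered e₃⟧ = {e₅, e₇, e₁₁}.

{e₅, e₇, e₁₁}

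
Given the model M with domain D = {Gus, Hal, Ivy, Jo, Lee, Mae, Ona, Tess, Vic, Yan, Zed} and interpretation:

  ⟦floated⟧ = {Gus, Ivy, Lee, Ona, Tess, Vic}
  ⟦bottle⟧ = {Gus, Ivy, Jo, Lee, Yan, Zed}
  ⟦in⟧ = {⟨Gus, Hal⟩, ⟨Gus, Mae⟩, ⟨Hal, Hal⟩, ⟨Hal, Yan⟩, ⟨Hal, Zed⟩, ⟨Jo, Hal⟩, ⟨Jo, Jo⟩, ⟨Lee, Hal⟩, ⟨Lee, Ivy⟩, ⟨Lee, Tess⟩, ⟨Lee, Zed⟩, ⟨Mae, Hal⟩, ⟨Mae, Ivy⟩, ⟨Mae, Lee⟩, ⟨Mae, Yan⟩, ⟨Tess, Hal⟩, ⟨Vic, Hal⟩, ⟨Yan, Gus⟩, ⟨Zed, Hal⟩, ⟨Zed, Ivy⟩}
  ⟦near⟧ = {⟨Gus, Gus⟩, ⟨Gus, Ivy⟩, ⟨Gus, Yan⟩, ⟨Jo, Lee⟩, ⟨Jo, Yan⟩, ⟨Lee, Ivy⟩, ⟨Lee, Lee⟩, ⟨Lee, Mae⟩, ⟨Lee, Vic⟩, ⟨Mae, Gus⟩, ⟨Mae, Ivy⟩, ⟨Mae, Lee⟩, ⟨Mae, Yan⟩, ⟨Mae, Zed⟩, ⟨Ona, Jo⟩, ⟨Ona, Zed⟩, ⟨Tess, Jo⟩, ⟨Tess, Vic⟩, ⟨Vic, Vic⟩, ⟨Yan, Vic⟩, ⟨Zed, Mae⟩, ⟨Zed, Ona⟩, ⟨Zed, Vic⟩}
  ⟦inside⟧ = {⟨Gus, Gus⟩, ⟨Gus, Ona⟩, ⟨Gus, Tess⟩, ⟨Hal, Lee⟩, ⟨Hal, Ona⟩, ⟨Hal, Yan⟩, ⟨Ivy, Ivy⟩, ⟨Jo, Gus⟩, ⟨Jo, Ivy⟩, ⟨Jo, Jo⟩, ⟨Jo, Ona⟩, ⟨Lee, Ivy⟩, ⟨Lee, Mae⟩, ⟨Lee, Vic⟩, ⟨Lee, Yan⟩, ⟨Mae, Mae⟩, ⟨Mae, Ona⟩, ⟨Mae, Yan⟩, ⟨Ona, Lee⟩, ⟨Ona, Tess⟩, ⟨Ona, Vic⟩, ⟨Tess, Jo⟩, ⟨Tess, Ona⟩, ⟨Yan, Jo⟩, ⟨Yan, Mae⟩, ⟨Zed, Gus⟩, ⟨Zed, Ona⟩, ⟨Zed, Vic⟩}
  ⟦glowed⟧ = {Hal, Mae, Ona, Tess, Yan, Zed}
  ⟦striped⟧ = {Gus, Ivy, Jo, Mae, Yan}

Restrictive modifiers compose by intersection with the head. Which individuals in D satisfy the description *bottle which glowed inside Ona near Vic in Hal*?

⟦which glowed⟧ = ⟦glowed⟧ = {Hal, Mae, Ona, Tess, Yan, Zed}
⟦inside Ona⟧ = {x : ⟨x, Ona⟩ ∈ ⟦inside⟧} = {Gus, Hal, Jo, Mae, Tess, Zed}
⟦near Vic⟧ = {x : ⟨x, Vic⟩ ∈ ⟦near⟧} = {Lee, Tess, Vic, Yan, Zed}
⟦in Hal⟧ = {x : ⟨x, Hal⟩ ∈ ⟦in⟧} = {Gus, Hal, Jo, Lee, Mae, Tess, Vic, Zed}
⟦bottle⟧ = {Gus, Ivy, Jo, Lee, Yan, Zed}
… ∩ ⟦which glowed⟧ = {Gus, Ivy, Jo, Lee, Yan, Zed} ∩ {Hal, Mae, Ona, Tess, Yan, Zed} = {Yan, Zed}
… ∩ ⟦inside Ona⟧ = {Yan, Zed} ∩ {Gus, Hal, Jo, Mae, Tess, Zed} = {Zed}
… ∩ ⟦near Vic⟧ = {Zed} ∩ {Lee, Tess, Vic, Yan, Zed} = {Zed}
… ∩ ⟦in Hal⟧ = {Zed} ∩ {Gus, Hal, Jo, Lee, Mae, Tess, Vic, Zed} = {Zed}
So ⟦bottle which glowed inside Ona near Vic in Hal⟧ = {Zed}.

{Zed}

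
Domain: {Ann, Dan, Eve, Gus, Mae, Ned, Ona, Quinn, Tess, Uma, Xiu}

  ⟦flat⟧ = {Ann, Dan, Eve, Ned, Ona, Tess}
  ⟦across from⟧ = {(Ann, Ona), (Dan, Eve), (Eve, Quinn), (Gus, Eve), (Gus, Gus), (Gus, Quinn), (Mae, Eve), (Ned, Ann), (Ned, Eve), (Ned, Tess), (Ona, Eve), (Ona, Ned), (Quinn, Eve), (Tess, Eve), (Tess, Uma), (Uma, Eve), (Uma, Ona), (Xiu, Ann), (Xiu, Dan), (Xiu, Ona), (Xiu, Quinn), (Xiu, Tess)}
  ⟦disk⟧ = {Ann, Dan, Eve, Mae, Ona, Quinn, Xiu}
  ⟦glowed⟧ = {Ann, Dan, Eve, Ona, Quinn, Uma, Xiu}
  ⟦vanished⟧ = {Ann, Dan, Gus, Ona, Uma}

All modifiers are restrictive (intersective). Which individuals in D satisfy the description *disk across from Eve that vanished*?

{Dan, Ona}

⟦across from Eve⟧ = {x : ⟨x, Eve⟩ ∈ ⟦across from⟧} = {Dan, Gus, Mae, Ned, Ona, Quinn, Tess, Uma}
⟦that vanished⟧ = ⟦vanished⟧ = {Ann, Dan, Gus, Ona, Uma}
⟦disk⟧ = {Ann, Dan, Eve, Mae, Ona, Quinn, Xiu}
… ∩ ⟦across from Eve⟧ = {Ann, Dan, Eve, Mae, Ona, Quinn, Xiu} ∩ {Dan, Gus, Mae, Ned, Ona, Quinn, Tess, Uma} = {Dan, Mae, Ona, Quinn}
… ∩ ⟦that vanished⟧ = {Dan, Mae, Ona, Quinn} ∩ {Ann, Dan, Gus, Ona, Uma} = {Dan, Ona}
So ⟦disk across from Eve that vanished⟧ = {Dan, Ona}.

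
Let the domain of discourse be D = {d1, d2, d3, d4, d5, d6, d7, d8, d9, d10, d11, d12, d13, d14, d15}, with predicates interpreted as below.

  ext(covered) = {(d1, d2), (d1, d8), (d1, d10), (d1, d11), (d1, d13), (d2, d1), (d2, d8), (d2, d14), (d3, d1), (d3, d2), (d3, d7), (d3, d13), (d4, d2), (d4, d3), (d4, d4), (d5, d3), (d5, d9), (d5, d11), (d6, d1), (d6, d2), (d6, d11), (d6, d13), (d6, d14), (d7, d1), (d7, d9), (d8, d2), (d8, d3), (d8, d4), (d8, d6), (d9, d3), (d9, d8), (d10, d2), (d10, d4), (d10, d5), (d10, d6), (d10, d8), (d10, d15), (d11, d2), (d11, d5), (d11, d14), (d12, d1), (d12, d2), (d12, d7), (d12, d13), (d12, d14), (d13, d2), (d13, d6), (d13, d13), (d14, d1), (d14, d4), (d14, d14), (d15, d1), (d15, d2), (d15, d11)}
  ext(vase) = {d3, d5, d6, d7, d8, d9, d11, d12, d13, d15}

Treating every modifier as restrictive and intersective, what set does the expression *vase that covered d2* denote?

{d3, d6, d8, d11, d12, d13, d15}

⟦that covered d2⟧ = {x : ⟨x, d2⟩ ∈ ⟦covered⟧} = {d1, d3, d4, d6, d8, d10, d11, d12, d13, d15}
⟦vase⟧ = {d3, d5, d6, d7, d8, d9, d11, d12, d13, d15}
… ∩ ⟦that covered d2⟧ = {d3, d5, d6, d7, d8, d9, d11, d12, d13, d15} ∩ {d1, d3, d4, d6, d8, d10, d11, d12, d13, d15} = {d3, d6, d8, d11, d12, d13, d15}
So ⟦vase that covered d2⟧ = {d3, d6, d8, d11, d12, d13, d15}.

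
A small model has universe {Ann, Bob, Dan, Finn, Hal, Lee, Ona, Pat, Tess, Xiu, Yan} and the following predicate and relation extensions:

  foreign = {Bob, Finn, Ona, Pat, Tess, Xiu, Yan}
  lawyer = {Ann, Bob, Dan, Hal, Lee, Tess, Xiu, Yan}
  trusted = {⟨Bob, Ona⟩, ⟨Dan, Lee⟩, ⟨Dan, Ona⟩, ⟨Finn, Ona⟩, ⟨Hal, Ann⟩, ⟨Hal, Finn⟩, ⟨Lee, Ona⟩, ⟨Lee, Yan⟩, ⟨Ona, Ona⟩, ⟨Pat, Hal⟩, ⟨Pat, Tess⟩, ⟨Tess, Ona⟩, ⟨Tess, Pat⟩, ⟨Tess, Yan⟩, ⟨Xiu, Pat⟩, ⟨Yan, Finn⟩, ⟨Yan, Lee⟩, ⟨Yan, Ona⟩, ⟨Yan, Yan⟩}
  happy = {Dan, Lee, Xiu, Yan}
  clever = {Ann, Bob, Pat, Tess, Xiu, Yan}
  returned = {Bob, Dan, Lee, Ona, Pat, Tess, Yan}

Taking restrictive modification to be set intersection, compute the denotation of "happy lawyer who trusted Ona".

⟦who trusted Ona⟧ = {x : ⟨x, Ona⟩ ∈ ⟦trusted⟧} = {Bob, Dan, Finn, Lee, Ona, Tess, Yan}
⟦lawyer⟧ = {Ann, Bob, Dan, Hal, Lee, Tess, Xiu, Yan}
… ∩ ⟦who trusted Ona⟧ = {Ann, Bob, Dan, Hal, Lee, Tess, Xiu, Yan} ∩ {Bob, Dan, Finn, Lee, Ona, Tess, Yan} = {Bob, Dan, Lee, Tess, Yan}
… ∩ ⟦happy⟧ = {Bob, Dan, Lee, Tess, Yan} ∩ {Dan, Lee, Xiu, Yan} = {Dan, Lee, Yan}
So ⟦happy lawyer who trusted Ona⟧ = {Dan, Lee, Yan}.

{Dan, Lee, Yan}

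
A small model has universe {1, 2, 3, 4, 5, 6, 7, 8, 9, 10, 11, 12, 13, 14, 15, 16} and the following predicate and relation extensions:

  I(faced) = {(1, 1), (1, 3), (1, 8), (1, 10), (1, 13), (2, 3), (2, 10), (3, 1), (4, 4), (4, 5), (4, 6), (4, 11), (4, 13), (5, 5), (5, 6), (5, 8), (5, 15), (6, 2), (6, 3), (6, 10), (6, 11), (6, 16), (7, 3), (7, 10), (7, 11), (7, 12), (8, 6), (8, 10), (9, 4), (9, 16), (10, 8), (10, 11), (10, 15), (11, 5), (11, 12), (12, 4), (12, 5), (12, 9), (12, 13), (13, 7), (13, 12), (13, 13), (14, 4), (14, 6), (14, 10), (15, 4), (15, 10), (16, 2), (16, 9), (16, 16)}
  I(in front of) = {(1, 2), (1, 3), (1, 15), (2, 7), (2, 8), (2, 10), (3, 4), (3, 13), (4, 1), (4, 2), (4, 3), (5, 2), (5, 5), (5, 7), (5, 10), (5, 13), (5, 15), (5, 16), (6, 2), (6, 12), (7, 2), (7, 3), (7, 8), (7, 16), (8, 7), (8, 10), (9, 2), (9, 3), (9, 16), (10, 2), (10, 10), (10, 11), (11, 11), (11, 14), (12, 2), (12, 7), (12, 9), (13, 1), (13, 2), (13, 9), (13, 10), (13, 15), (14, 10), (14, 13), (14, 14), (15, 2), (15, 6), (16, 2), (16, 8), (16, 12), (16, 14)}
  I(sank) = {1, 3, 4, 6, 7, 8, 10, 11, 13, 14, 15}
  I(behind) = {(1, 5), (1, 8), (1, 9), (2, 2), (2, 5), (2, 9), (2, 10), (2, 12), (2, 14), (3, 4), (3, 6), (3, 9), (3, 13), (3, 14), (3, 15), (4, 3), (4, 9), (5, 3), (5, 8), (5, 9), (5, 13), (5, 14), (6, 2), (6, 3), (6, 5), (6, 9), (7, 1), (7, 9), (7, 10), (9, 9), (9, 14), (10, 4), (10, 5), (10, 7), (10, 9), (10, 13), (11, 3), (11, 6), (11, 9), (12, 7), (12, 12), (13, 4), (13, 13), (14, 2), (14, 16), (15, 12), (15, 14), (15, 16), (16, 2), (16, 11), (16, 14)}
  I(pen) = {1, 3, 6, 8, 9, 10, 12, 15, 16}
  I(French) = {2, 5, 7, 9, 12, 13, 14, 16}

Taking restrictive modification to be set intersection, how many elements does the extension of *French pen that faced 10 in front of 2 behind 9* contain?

0

⟦that faced 10⟧ = {x : ⟨x, 10⟩ ∈ ⟦faced⟧} = {1, 2, 6, 7, 8, 14, 15}
⟦in front of 2⟧ = {x : ⟨x, 2⟩ ∈ ⟦in front of⟧} = {1, 4, 5, 6, 7, 9, 10, 12, 13, 15, 16}
⟦behind 9⟧ = {x : ⟨x, 9⟩ ∈ ⟦behind⟧} = {1, 2, 3, 4, 5, 6, 7, 9, 10, 11}
⟦pen⟧ = {1, 3, 6, 8, 9, 10, 12, 15, 16}
… ∩ ⟦that faced 10⟧ = {1, 3, 6, 8, 9, 10, 12, 15, 16} ∩ {1, 2, 6, 7, 8, 14, 15} = {1, 6, 8, 15}
… ∩ ⟦in front of 2⟧ = {1, 6, 8, 15} ∩ {1, 4, 5, 6, 7, 9, 10, 12, 13, 15, 16} = {1, 6, 15}
… ∩ ⟦behind 9⟧ = {1, 6, 15} ∩ {1, 2, 3, 4, 5, 6, 7, 9, 10, 11} = {1, 6}
… ∩ ⟦French⟧ = {1, 6} ∩ {2, 5, 7, 9, 12, 13, 14, 16} = ∅
⟦French pen that faced 10 in front of 2 behind 9⟧ = ∅, so the cardinality is 0.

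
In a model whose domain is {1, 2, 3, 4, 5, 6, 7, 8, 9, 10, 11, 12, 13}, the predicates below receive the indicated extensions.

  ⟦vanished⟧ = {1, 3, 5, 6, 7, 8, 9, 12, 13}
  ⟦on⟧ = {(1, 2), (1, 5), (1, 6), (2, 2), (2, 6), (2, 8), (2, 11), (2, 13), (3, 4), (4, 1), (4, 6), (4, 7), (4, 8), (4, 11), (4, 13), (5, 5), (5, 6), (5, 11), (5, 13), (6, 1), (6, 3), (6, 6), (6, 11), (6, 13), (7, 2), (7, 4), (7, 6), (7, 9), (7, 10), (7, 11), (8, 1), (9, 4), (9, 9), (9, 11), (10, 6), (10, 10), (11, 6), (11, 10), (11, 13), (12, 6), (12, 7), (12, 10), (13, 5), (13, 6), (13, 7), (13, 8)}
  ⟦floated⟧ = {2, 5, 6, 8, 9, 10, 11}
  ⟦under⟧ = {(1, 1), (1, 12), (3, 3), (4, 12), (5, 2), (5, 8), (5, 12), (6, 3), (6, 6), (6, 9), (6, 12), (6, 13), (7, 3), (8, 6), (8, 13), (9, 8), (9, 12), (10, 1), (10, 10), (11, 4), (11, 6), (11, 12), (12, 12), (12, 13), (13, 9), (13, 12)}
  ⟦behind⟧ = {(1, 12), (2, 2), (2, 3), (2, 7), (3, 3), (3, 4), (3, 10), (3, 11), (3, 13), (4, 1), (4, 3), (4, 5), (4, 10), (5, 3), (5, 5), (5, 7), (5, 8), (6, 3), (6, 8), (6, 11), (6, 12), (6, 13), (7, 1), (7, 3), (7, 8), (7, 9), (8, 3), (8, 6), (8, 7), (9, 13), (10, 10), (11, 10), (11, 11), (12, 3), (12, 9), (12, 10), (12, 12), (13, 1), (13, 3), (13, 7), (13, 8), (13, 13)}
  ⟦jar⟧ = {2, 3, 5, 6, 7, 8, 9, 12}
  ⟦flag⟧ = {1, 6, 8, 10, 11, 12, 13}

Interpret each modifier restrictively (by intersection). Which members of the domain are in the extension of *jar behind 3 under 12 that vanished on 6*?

⟦behind 3⟧ = {x : ⟨x, 3⟩ ∈ ⟦behind⟧} = {2, 3, 4, 5, 6, 7, 8, 12, 13}
⟦under 12⟧ = {x : ⟨x, 12⟩ ∈ ⟦under⟧} = {1, 4, 5, 6, 9, 11, 12, 13}
⟦that vanished⟧ = ⟦vanished⟧ = {1, 3, 5, 6, 7, 8, 9, 12, 13}
⟦on 6⟧ = {x : ⟨x, 6⟩ ∈ ⟦on⟧} = {1, 2, 4, 5, 6, 7, 10, 11, 12, 13}
⟦jar⟧ = {2, 3, 5, 6, 7, 8, 9, 12}
… ∩ ⟦behind 3⟧ = {2, 3, 5, 6, 7, 8, 9, 12} ∩ {2, 3, 4, 5, 6, 7, 8, 12, 13} = {2, 3, 5, 6, 7, 8, 12}
… ∩ ⟦under 12⟧ = {2, 3, 5, 6, 7, 8, 12} ∩ {1, 4, 5, 6, 9, 11, 12, 13} = {5, 6, 12}
… ∩ ⟦that vanished⟧ = {5, 6, 12} ∩ {1, 3, 5, 6, 7, 8, 9, 12, 13} = {5, 6, 12}
… ∩ ⟦on 6⟧ = {5, 6, 12} ∩ {1, 2, 4, 5, 6, 7, 10, 11, 12, 13} = {5, 6, 12}
So ⟦jar behind 3 under 12 that vanished on 6⟧ = {5, 6, 12}.

{5, 6, 12}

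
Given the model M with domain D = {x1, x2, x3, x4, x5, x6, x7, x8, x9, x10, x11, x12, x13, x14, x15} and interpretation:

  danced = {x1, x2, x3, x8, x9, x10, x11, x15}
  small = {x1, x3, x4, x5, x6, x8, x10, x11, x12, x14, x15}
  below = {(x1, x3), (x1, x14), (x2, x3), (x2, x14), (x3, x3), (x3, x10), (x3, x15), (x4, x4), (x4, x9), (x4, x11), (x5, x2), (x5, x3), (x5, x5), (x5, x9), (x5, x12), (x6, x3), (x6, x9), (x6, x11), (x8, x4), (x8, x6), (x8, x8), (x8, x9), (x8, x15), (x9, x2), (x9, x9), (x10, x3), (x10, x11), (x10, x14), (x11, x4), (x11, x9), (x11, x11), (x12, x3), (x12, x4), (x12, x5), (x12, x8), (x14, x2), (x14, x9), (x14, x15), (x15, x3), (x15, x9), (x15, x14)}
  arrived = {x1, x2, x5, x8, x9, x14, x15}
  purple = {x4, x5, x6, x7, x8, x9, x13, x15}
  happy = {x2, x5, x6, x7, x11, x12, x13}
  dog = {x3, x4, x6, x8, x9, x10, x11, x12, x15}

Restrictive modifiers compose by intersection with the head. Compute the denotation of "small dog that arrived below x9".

⟦that arrived⟧ = ⟦arrived⟧ = {x1, x2, x5, x8, x9, x14, x15}
⟦below x9⟧ = {x : ⟨x, x9⟩ ∈ ⟦below⟧} = {x4, x5, x6, x8, x9, x11, x14, x15}
⟦dog⟧ = {x3, x4, x6, x8, x9, x10, x11, x12, x15}
… ∩ ⟦that arrived⟧ = {x3, x4, x6, x8, x9, x10, x11, x12, x15} ∩ {x1, x2, x5, x8, x9, x14, x15} = {x8, x9, x15}
… ∩ ⟦below x9⟧ = {x8, x9, x15} ∩ {x4, x5, x6, x8, x9, x11, x14, x15} = {x8, x9, x15}
… ∩ ⟦small⟧ = {x8, x9, x15} ∩ {x1, x3, x4, x5, x6, x8, x10, x11, x12, x14, x15} = {x8, x15}
So ⟦small dog that arrived below x9⟧ = {x8, x15}.

{x8, x15}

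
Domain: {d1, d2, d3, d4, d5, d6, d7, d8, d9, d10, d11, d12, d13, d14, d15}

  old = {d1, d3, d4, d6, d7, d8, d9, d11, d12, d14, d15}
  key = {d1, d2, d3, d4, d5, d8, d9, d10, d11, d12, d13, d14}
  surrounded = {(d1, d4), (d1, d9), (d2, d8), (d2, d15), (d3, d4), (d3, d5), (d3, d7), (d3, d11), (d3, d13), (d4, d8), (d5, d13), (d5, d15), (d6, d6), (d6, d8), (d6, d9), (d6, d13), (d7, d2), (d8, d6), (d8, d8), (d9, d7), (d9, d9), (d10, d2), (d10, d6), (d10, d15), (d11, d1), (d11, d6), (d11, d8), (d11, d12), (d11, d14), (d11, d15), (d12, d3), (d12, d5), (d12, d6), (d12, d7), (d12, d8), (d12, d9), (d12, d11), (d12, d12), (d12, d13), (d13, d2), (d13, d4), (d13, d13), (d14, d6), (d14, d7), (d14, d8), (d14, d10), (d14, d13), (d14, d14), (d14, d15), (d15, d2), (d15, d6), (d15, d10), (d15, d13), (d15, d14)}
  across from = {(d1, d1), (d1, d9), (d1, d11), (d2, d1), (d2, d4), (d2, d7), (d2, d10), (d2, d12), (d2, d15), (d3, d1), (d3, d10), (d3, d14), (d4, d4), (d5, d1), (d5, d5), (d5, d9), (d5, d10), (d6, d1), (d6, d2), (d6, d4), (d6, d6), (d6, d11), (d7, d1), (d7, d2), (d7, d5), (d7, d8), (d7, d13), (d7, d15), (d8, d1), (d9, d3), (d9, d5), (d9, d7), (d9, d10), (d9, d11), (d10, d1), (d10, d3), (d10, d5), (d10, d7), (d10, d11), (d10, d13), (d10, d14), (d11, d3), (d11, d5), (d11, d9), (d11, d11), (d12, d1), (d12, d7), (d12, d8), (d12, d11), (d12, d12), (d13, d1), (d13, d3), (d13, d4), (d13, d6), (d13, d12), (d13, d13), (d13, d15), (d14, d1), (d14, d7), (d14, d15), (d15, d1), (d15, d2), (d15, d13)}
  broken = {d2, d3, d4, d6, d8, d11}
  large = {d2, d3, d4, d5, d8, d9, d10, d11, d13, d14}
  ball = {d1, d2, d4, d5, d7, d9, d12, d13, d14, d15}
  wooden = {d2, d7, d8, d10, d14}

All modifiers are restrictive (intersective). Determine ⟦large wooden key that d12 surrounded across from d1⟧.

{d8}

⟦that d12 surrounded⟧ = {x : ⟨d12, x⟩ ∈ ⟦surrounded⟧} = {d3, d5, d6, d7, d8, d9, d11, d12, d13}
⟦across from d1⟧ = {x : ⟨x, d1⟩ ∈ ⟦across from⟧} = {d1, d2, d3, d5, d6, d7, d8, d10, d12, d13, d14, d15}
⟦key⟧ = {d1, d2, d3, d4, d5, d8, d9, d10, d11, d12, d13, d14}
… ∩ ⟦that d12 surrounded⟧ = {d1, d2, d3, d4, d5, d8, d9, d10, d11, d12, d13, d14} ∩ {d3, d5, d6, d7, d8, d9, d11, d12, d13} = {d3, d5, d8, d9, d11, d12, d13}
… ∩ ⟦across from d1⟧ = {d3, d5, d8, d9, d11, d12, d13} ∩ {d1, d2, d3, d5, d6, d7, d8, d10, d12, d13, d14, d15} = {d3, d5, d8, d12, d13}
… ∩ ⟦large⟧ = {d3, d5, d8, d12, d13} ∩ {d2, d3, d4, d5, d8, d9, d10, d11, d13, d14} = {d3, d5, d8, d13}
… ∩ ⟦wooden⟧ = {d3, d5, d8, d13} ∩ {d2, d7, d8, d10, d14} = {d8}
So ⟦large wooden key that d12 surrounded across from d1⟧ = {d8}.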